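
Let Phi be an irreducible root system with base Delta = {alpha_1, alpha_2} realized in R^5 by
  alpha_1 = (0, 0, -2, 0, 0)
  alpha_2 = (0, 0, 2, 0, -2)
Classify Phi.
Compute the Cartan integers a_ij = 2(alpha_i, alpha_j)/(alpha_j, alpha_j); the resulting 2x2 Cartan matrix is
[[2, -1], [-2, 2]].
The roots have two lengths (squared-length ratio 2:1); the short ones are alpha_{1}. The associated Dynkin diagram is a chain of 2 nodes with a double edge at one end; the terminal node there is the unique short simple root (B_2), so the type is B_2 (the algebra so(5)).

B_2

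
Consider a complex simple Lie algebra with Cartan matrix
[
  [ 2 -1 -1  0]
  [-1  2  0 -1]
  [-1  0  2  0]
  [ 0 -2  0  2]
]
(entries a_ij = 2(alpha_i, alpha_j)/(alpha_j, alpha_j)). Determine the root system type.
The matrix has rank 4 with 2's on the diagonal. Reading the off-diagonal entries as Dynkin edges (a single edge where a_ij = a_ji = -1; a double or triple edge where a_ij * a_ji = 2 or 3), the diagram is a chain of 4 nodes with a double edge at one end; the terminal node there is the unique long simple root (C_4). One simple-root ordering that puts it in standard form is (alpha_3, alpha_1, alpha_2, alpha_4). So the algebra is type C_4, i.e. sp(8).

C4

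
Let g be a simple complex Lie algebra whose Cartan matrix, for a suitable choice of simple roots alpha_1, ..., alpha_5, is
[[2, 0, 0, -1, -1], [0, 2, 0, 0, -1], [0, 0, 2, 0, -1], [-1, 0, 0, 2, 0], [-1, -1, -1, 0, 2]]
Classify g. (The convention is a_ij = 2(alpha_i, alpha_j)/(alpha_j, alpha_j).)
The matrix has rank 5 with 2's on the diagonal. Reading the off-diagonal entries as Dynkin edges (a single edge where a_ij = a_ji = -1; a double or triple edge where a_ij * a_ji = 2 or 3), the diagram is a chain of 3 nodes with a fork of two nodes at one end (D_5). One simple-root ordering that puts it in standard form is (alpha_4, alpha_1, alpha_5, alpha_3, alpha_2). So the algebra is type D_5, i.e. so(10).

D5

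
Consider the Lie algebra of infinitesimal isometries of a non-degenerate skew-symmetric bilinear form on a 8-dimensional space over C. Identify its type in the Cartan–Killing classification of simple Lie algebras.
This is sp(8), which has dimension 8(8+1)/2 = 36 and rank 8/2 = 4. In the classification of classical Lie algebras, the symplectic algebra sp(2n) has type C_n; here n = 4, so the Dynkin diagram is a chain of 4 nodes with a double edge at one end; the terminal node there is the unique long simple root (C_4). Hence the type is C_4.

C_4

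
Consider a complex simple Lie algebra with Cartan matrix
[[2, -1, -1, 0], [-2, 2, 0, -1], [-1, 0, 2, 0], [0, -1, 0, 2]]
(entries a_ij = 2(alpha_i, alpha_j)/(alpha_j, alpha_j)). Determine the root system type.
F_4

The matrix has rank 4 with 2's on the diagonal. Reading the off-diagonal entries as Dynkin edges (a single edge where a_ij = a_ji = -1; a double or triple edge where a_ij * a_ji = 2 or 3), the diagram is a chain of 4 nodes with a double edge between the middle two (F_4). One simple-root ordering that puts it in standard form is (alpha_4, alpha_2, alpha_1, alpha_3). So the algebra is type F_4.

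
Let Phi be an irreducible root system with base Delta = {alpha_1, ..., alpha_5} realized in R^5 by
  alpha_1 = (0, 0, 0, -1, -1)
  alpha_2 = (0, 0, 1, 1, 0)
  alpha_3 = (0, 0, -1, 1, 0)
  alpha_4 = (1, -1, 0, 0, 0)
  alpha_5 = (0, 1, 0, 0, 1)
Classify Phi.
Compute the Cartan integers a_ij = 2(alpha_i, alpha_j)/(alpha_j, alpha_j); the resulting 5x5 Cartan matrix is
[[2, -1, -1, 0, -1], [-1, 2, 0, 0, 0], [-1, 0, 2, 0, 0], [0, 0, 0, 2, -1], [-1, 0, 0, -1, 2]].
All simple roots have the same length, so the diagram is simply laced. The associated Dynkin diagram is a chain of 3 nodes with a fork of two nodes at one end (D_5), so the type is D_5 (the algebra so(10)).

type D_5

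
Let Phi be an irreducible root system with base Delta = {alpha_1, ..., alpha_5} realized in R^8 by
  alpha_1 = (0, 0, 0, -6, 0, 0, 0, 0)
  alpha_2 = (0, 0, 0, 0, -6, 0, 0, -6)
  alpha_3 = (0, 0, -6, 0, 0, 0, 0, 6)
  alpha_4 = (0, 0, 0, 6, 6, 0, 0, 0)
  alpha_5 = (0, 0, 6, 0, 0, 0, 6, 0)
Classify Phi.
type B_5

Compute the Cartan integers a_ij = 2(alpha_i, alpha_j)/(alpha_j, alpha_j); the resulting 5x5 Cartan matrix is
[[2, 0, 0, -1, 0], [0, 2, -1, -1, 0], [0, -1, 2, 0, -1], [-2, -1, 0, 2, 0], [0, 0, -1, 0, 2]].
The roots have two lengths (squared-length ratio 2:1); the short ones are alpha_{1}. The associated Dynkin diagram is a chain of 5 nodes with a double edge at one end; the terminal node there is the unique short simple root (B_5), so the type is B_5 (the algebra so(11)).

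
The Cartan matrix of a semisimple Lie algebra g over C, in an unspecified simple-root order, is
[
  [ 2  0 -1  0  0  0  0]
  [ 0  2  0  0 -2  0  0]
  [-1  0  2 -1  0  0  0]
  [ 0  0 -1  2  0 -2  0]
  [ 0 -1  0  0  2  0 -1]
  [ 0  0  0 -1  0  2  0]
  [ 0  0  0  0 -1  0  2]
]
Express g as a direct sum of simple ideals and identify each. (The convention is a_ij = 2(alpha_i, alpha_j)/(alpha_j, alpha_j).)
The diagram associated to this matrix has two connected components: the simple roots {alpha_1, alpha_3, alpha_4, alpha_6} form a chain of 4 nodes with a double edge at one end; the terminal node there is the unique short simple root (B_4), and {alpha_2, alpha_5, alpha_7} form a chain of 3 nodes with a double edge at one end; the terminal node there is the unique long simple root (C_3). A semisimple Lie algebra decomposes uniquely as the direct sum of simple ideals, one per connected component of its Dynkin diagram, so g ≅ B_4 ⊕ C_3 (dimension 36 + 21 = 57).

type B_4 + type C_3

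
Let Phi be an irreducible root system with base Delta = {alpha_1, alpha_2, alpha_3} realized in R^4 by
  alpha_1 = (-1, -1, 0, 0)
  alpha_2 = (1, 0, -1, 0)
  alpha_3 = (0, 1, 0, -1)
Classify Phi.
A_3

Compute the Cartan integers a_ij = 2(alpha_i, alpha_j)/(alpha_j, alpha_j); the resulting 3x3 Cartan matrix is
[[2, -1, -1], [-1, 2, 0], [-1, 0, 2]].
All simple roots have the same length, so the diagram is simply laced. The associated Dynkin diagram is a chain of 3 nodes with single edges (A_3), so the type is A_3 (the algebra sl(4)).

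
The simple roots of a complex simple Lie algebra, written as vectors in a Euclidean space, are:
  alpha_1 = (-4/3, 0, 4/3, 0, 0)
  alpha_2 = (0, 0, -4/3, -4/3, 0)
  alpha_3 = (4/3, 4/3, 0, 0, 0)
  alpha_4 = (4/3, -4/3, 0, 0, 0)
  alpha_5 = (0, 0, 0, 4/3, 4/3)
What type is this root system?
Compute the Cartan integers a_ij = 2(alpha_i, alpha_j)/(alpha_j, alpha_j); the resulting 5x5 Cartan matrix is
[[2, -1, -1, -1, 0], [-1, 2, 0, 0, -1], [-1, 0, 2, 0, 0], [-1, 0, 0, 2, 0], [0, -1, 0, 0, 2]].
All simple roots have the same length, so the diagram is simply laced. The associated Dynkin diagram is a chain of 3 nodes with a fork of two nodes at one end (D_5), so the type is D_5 (the algebra so(10)).

D_5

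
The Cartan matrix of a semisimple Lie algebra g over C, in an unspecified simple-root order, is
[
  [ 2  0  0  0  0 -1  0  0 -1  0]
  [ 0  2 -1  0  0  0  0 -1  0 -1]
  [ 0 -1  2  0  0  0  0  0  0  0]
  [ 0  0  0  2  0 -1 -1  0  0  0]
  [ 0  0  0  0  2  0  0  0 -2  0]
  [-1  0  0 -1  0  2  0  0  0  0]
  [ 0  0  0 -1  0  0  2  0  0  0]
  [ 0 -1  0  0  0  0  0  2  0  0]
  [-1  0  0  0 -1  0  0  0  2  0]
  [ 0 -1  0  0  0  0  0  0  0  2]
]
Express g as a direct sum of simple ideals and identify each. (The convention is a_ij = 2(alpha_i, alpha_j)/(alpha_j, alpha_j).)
The diagram associated to this matrix has two connected components: the simple roots {alpha_1, alpha_4, alpha_5, alpha_6, alpha_7, alpha_9} form a chain of 6 nodes with a double edge at one end; the terminal node there is the unique long simple root (C_6), and {alpha_2, alpha_3, alpha_8, alpha_10} form a chain of 2 nodes with a fork of two nodes at one end (D_4). A semisimple Lie algebra decomposes uniquely as the direct sum of simple ideals, one per connected component of its Dynkin diagram, so g ≅ C_6 ⊕ D_4 (dimension 78 + 28 = 106).

C_6 (sp(12)) + D_4 (so(8))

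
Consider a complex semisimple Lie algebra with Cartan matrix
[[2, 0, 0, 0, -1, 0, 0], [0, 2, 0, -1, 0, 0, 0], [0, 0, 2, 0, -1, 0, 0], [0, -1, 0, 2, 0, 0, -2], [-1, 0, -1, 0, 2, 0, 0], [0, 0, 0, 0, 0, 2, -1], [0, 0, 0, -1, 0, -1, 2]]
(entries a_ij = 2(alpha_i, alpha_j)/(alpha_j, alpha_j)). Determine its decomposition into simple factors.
The diagram associated to this matrix has two connected components: the simple roots {alpha_1, alpha_3, alpha_5} form a chain of 3 nodes with single edges (A_3), and {alpha_2, alpha_4, alpha_6, alpha_7} form a chain of 4 nodes with a double edge between the middle two (F_4). A semisimple Lie algebra decomposes uniquely as the direct sum of simple ideals, one per connected component of its Dynkin diagram, so g ≅ A_3 ⊕ F_4 (dimension 15 + 52 = 67).

A_3 ⊕ F_4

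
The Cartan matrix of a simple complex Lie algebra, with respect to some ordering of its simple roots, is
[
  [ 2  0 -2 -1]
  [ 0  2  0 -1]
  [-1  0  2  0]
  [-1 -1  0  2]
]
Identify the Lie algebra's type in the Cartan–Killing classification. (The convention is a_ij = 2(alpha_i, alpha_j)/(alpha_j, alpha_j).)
B4

The matrix has rank 4 with 2's on the diagonal. Reading the off-diagonal entries as Dynkin edges (a single edge where a_ij = a_ji = -1; a double or triple edge where a_ij * a_ji = 2 or 3), the diagram is a chain of 4 nodes with a double edge at one end; the terminal node there is the unique short simple root (B_4). One simple-root ordering that puts it in standard form is (alpha_2, alpha_4, alpha_1, alpha_3). So the algebra is type B_4, i.e. so(9).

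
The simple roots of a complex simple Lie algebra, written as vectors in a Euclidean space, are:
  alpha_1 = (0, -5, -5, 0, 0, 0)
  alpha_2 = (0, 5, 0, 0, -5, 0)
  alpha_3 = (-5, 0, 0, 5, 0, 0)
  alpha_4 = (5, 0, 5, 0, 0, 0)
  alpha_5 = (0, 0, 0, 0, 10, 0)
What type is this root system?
type C_5

Compute the Cartan integers a_ij = 2(alpha_i, alpha_j)/(alpha_j, alpha_j); the resulting 5x5 Cartan matrix is
[[2, -1, 0, -1, 0], [-1, 2, 0, 0, -1], [0, 0, 2, -1, 0], [-1, 0, -1, 2, 0], [0, -2, 0, 0, 2]].
The roots have two lengths (squared-length ratio 2:1); the short ones are alpha_{1,2,3,4}. The associated Dynkin diagram is a chain of 5 nodes with a double edge at one end; the terminal node there is the unique long simple root (C_5), so the type is C_5 (the algebra sp(10)).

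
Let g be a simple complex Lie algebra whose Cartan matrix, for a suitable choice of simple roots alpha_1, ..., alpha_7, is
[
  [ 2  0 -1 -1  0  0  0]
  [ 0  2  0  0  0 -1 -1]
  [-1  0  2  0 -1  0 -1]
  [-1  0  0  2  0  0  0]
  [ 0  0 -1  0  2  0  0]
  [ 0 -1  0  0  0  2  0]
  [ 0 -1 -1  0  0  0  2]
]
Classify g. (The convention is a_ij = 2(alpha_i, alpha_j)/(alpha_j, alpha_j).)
The matrix has rank 7 with 2's on the diagonal. Reading the off-diagonal entries as Dynkin edges (a single edge where a_ij = a_ji = -1; a double or triple edge where a_ij * a_ji = 2 or 3), the diagram is a chain of 6 nodes with one extra node attached to the third node from one end (E_7). One simple-root ordering that puts it in standard form is (alpha_4, alpha_5, alpha_1, alpha_3, alpha_7, alpha_2, alpha_6). So the algebra is type E_7.

E_7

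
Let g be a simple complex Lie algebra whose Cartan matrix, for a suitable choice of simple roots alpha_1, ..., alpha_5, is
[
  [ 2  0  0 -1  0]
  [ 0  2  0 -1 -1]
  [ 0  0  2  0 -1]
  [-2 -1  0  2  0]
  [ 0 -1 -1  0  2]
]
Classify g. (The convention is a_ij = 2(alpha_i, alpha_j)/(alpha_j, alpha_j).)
The matrix has rank 5 with 2's on the diagonal. Reading the off-diagonal entries as Dynkin edges (a single edge where a_ij = a_ji = -1; a double or triple edge where a_ij * a_ji = 2 or 3), the diagram is a chain of 5 nodes with a double edge at one end; the terminal node there is the unique short simple root (B_5). One simple-root ordering that puts it in standard form is (alpha_3, alpha_5, alpha_2, alpha_4, alpha_1). So the algebra is type B_5, i.e. so(11).

B5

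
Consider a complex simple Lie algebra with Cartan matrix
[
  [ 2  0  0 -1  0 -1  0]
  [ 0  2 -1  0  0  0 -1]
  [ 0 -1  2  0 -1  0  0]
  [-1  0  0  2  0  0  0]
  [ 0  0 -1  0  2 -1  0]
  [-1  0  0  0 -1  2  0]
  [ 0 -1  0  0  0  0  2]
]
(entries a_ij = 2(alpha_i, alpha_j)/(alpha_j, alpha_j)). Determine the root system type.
The matrix has rank 7 with 2's on the diagonal. Reading the off-diagonal entries as Dynkin edges (a single edge where a_ij = a_ji = -1; a double or triple edge where a_ij * a_ji = 2 or 3), the diagram is a chain of 7 nodes with single edges (A_7). One simple-root ordering that puts it in standard form is (alpha_4, alpha_1, alpha_6, alpha_5, alpha_3, alpha_2, alpha_7). So the algebra is type A_7, i.e. sl(8).

A_7 (sl(8))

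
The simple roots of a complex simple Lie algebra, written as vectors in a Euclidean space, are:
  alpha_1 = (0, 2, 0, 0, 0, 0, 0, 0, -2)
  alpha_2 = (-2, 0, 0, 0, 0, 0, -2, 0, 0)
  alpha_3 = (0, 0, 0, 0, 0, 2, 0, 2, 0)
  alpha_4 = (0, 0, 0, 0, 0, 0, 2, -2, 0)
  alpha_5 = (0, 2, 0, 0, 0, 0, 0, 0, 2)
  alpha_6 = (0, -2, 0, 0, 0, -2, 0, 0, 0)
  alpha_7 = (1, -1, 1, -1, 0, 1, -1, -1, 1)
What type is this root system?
E_7

Compute the Cartan integers a_ij = 2(alpha_i, alpha_j)/(alpha_j, alpha_j); the resulting 7x7 Cartan matrix is
[[2, 0, 0, 0, 0, -1, -1], [0, 2, 0, -1, 0, 0, 0], [0, 0, 2, -1, 0, -1, 0], [0, -1, -1, 2, 0, 0, 0], [0, 0, 0, 0, 2, -1, 0], [-1, 0, -1, 0, -1, 2, 0], [-1, 0, 0, 0, 0, 0, 2]].
All simple roots have the same length, so the diagram is simply laced. The associated Dynkin diagram is a chain of 6 nodes with one extra node attached to the third node from one end (E_7), so the type is E_7.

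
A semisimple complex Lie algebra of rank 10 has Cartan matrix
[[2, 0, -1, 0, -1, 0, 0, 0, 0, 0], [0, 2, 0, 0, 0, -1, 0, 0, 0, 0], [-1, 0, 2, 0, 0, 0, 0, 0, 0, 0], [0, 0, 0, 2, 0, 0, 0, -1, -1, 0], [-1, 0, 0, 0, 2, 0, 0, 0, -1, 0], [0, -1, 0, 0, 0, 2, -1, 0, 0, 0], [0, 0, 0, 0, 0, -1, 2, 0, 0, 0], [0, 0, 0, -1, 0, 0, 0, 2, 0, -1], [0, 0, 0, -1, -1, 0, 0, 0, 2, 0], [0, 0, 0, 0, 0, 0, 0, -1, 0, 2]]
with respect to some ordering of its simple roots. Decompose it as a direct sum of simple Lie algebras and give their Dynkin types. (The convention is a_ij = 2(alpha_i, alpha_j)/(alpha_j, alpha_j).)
A_3 (sl(4)) ⊕ A_7 (sl(8))

The diagram associated to this matrix has two connected components: the simple roots {alpha_2, alpha_6, alpha_7} form a chain of 3 nodes with single edges (A_3), and {alpha_1, alpha_3, alpha_4, alpha_5, alpha_8, alpha_9, alpha_10} form a chain of 7 nodes with single edges (A_7). A semisimple Lie algebra decomposes uniquely as the direct sum of simple ideals, one per connected component of its Dynkin diagram, so g ≅ A_3 ⊕ A_7 (dimension 15 + 63 = 78).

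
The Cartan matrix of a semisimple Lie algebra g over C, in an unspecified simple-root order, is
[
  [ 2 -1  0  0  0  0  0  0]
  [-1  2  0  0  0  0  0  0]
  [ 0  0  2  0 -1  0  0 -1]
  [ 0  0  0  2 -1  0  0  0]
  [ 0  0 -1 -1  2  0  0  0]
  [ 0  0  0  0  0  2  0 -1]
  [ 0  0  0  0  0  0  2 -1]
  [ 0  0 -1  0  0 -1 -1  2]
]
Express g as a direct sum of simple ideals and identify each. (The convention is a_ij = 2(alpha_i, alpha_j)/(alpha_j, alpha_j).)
A_2 (sl(3)) + D_6 (so(12))

The diagram associated to this matrix has two connected components: the simple roots {alpha_1, alpha_2} form a chain of 2 nodes with single edges (A_2), and {alpha_3, alpha_4, alpha_5, alpha_6, alpha_7, alpha_8} form a chain of 4 nodes with a fork of two nodes at one end (D_6). A semisimple Lie algebra decomposes uniquely as the direct sum of simple ideals, one per connected component of its Dynkin diagram, so g ≅ A_2 ⊕ D_6 (dimension 8 + 66 = 74).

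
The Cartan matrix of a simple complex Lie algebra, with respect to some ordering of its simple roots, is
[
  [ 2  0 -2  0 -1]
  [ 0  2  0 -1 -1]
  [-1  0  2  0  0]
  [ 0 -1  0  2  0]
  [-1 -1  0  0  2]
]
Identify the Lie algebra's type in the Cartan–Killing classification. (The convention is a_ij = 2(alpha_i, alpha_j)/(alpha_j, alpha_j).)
The matrix has rank 5 with 2's on the diagonal. Reading the off-diagonal entries as Dynkin edges (a single edge where a_ij = a_ji = -1; a double or triple edge where a_ij * a_ji = 2 or 3), the diagram is a chain of 5 nodes with a double edge at one end; the terminal node there is the unique short simple root (B_5). One simple-root ordering that puts it in standard form is (alpha_4, alpha_2, alpha_5, alpha_1, alpha_3). So the algebra is type B_5, i.e. so(11).

B5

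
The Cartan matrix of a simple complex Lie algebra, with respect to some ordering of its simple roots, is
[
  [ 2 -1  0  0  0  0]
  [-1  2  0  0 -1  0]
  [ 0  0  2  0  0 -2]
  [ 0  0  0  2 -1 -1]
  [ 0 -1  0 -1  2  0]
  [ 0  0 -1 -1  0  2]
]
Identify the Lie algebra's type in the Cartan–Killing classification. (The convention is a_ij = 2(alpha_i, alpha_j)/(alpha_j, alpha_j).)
C6

The matrix has rank 6 with 2's on the diagonal. Reading the off-diagonal entries as Dynkin edges (a single edge where a_ij = a_ji = -1; a double or triple edge where a_ij * a_ji = 2 or 3), the diagram is a chain of 6 nodes with a double edge at one end; the terminal node there is the unique long simple root (C_6). One simple-root ordering that puts it in standard form is (alpha_1, alpha_2, alpha_5, alpha_4, alpha_6, alpha_3). So the algebra is type C_6, i.e. sp(12).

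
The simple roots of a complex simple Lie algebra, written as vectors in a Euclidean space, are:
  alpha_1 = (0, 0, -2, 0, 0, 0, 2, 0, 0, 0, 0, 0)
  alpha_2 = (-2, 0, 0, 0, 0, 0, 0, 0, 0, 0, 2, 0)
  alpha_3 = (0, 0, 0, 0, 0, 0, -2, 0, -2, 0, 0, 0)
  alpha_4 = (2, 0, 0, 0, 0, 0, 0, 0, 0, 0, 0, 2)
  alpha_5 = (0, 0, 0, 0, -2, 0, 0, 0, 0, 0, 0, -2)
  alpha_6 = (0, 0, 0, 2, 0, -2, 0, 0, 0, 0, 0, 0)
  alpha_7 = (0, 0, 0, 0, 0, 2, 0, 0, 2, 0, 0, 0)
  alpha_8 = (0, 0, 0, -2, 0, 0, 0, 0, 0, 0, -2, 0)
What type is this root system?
Compute the Cartan integers a_ij = 2(alpha_i, alpha_j)/(alpha_j, alpha_j); the resulting 8x8 Cartan matrix is
[[2, 0, -1, 0, 0, 0, 0, 0], [0, 2, 0, -1, 0, 0, 0, -1], [-1, 0, 2, 0, 0, 0, -1, 0], [0, -1, 0, 2, -1, 0, 0, 0], [0, 0, 0, -1, 2, 0, 0, 0], [0, 0, 0, 0, 0, 2, -1, -1], [0, 0, -1, 0, 0, -1, 2, 0], [0, -1, 0, 0, 0, -1, 0, 2]].
All simple roots have the same length, so the diagram is simply laced. The associated Dynkin diagram is a chain of 8 nodes with single edges (A_8), so the type is A_8 (the algebra sl(9)).

type A_8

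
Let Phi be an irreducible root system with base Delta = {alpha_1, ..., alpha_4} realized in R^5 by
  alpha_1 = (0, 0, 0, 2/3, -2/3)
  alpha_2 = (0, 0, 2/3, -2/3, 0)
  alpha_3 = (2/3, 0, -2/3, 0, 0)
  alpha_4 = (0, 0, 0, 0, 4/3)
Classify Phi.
type C_4

Compute the Cartan integers a_ij = 2(alpha_i, alpha_j)/(alpha_j, alpha_j); the resulting 4x4 Cartan matrix is
[[2, -1, 0, -1], [-1, 2, -1, 0], [0, -1, 2, 0], [-2, 0, 0, 2]].
The roots have two lengths (squared-length ratio 2:1); the short ones are alpha_{1,2,3}. The associated Dynkin diagram is a chain of 4 nodes with a double edge at one end; the terminal node there is the unique long simple root (C_4), so the type is C_4 (the algebra sp(8)).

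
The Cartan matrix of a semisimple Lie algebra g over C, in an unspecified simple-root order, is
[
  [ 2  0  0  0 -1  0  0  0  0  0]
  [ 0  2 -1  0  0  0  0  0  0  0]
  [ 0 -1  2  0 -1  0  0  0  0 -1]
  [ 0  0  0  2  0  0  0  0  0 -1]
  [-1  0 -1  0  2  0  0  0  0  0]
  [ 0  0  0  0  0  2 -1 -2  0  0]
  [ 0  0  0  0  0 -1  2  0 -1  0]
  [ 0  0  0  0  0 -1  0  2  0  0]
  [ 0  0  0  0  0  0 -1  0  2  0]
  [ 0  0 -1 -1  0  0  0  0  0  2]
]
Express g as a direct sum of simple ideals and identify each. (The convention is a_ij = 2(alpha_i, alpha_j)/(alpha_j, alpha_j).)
B_4 (so(9)) ⊕ E_6

The diagram associated to this matrix has two connected components: the simple roots {alpha_6, alpha_7, alpha_8, alpha_9} form a chain of 4 nodes with a double edge at one end; the terminal node there is the unique short simple root (B_4), and {alpha_1, alpha_2, alpha_3, alpha_4, alpha_5, alpha_10} form a chain of 5 nodes with one extra node attached to the third node from one end (E_6). A semisimple Lie algebra decomposes uniquely as the direct sum of simple ideals, one per connected component of its Dynkin diagram, so g ≅ B_4 ⊕ E_6 (dimension 36 + 78 = 114).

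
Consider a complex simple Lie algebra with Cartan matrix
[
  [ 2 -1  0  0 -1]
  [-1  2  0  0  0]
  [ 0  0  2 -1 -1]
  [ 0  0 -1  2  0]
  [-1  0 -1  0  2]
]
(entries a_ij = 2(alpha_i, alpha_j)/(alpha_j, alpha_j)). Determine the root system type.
A_5

The matrix has rank 5 with 2's on the diagonal. Reading the off-diagonal entries as Dynkin edges (a single edge where a_ij = a_ji = -1; a double or triple edge where a_ij * a_ji = 2 or 3), the diagram is a chain of 5 nodes with single edges (A_5). One simple-root ordering that puts it in standard form is (alpha_2, alpha_1, alpha_5, alpha_3, alpha_4). So the algebra is type A_5, i.e. sl(6).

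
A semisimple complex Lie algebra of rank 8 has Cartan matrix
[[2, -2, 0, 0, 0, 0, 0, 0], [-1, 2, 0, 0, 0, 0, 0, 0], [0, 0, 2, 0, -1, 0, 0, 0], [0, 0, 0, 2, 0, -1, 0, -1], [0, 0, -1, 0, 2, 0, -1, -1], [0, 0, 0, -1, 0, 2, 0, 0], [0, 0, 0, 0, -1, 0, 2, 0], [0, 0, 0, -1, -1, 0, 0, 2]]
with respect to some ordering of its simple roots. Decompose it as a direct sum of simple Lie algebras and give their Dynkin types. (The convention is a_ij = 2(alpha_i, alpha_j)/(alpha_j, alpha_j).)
B_2 ⊕ D_6

The diagram associated to this matrix has two connected components: the simple roots {alpha_1, alpha_2} form a chain of 2 nodes with a double edge at one end; the terminal node there is the unique short simple root (B_2), and {alpha_3, alpha_4, alpha_5, alpha_6, alpha_7, alpha_8} form a chain of 4 nodes with a fork of two nodes at one end (D_6). A semisimple Lie algebra decomposes uniquely as the direct sum of simple ideals, one per connected component of its Dynkin diagram, so g ≅ B_2 ⊕ D_6 (dimension 10 + 66 = 76).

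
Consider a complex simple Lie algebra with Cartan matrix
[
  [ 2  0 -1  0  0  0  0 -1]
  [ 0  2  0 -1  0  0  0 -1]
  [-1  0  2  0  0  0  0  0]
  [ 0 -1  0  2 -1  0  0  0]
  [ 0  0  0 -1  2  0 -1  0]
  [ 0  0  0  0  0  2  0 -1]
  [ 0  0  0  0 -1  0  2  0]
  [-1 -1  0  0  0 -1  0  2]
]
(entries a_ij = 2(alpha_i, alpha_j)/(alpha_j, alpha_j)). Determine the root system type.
The matrix has rank 8 with 2's on the diagonal. Reading the off-diagonal entries as Dynkin edges (a single edge where a_ij = a_ji = -1; a double or triple edge where a_ij * a_ji = 2 or 3), the diagram is a chain of 7 nodes with one extra node attached to the third node from one end (E_8). One simple-root ordering that puts it in standard form is (alpha_3, alpha_6, alpha_1, alpha_8, alpha_2, alpha_4, alpha_5, alpha_7). So the algebra is type E_8.

E8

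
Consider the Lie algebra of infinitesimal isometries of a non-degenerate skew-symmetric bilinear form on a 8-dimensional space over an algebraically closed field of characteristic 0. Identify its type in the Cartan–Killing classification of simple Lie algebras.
This is sp(8), which has dimension 8(8+1)/2 = 36 and rank 8/2 = 4. In the classification of classical Lie algebras, the symplectic algebra sp(2n) has type C_n; here n = 4, so the Dynkin diagram is a chain of 4 nodes with a double edge at one end; the terminal node there is the unique long simple root (C_4). Hence the type is C_4.

type C_4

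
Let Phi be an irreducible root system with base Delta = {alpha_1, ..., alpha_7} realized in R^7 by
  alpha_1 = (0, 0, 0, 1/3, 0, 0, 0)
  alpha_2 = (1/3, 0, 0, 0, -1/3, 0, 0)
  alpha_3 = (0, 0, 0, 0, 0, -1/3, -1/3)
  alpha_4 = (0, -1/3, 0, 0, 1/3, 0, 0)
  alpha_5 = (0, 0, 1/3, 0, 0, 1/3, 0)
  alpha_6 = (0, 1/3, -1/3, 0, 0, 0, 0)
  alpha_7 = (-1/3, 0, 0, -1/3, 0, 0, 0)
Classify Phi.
Compute the Cartan integers a_ij = 2(alpha_i, alpha_j)/(alpha_j, alpha_j); the resulting 7x7 Cartan matrix is
[[2, 0, 0, 0, 0, 0, -1], [0, 2, 0, -1, 0, 0, -1], [0, 0, 2, 0, -1, 0, 0], [0, -1, 0, 2, 0, -1, 0], [0, 0, -1, 0, 2, -1, 0], [0, 0, 0, -1, -1, 2, 0], [-2, -1, 0, 0, 0, 0, 2]].
The roots have two lengths (squared-length ratio 2:1); the short ones are alpha_{1}. The associated Dynkin diagram is a chain of 7 nodes with a double edge at one end; the terminal node there is the unique short simple root (B_7), so the type is B_7 (the algebra so(15)).

type B_7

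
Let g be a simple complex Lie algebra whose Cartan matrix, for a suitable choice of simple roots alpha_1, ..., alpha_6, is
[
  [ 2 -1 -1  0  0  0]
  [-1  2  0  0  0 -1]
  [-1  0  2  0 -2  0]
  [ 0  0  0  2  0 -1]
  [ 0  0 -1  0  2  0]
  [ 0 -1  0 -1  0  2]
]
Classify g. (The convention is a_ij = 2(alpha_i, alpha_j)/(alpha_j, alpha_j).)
The matrix has rank 6 with 2's on the diagonal. Reading the off-diagonal entries as Dynkin edges (a single edge where a_ij = a_ji = -1; a double or triple edge where a_ij * a_ji = 2 or 3), the diagram is a chain of 6 nodes with a double edge at one end; the terminal node there is the unique short simple root (B_6). One simple-root ordering that puts it in standard form is (alpha_4, alpha_6, alpha_2, alpha_1, alpha_3, alpha_5). So the algebra is type B_6, i.e. so(13).

B6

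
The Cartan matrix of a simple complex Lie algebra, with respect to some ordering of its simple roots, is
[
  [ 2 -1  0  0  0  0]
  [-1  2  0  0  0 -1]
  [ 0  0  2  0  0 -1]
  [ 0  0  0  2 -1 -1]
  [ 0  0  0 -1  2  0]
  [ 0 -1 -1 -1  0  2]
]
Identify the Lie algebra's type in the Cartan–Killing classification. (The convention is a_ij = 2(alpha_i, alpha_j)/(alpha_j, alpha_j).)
type E_6

The matrix has rank 6 with 2's on the diagonal. Reading the off-diagonal entries as Dynkin edges (a single edge where a_ij = a_ji = -1; a double or triple edge where a_ij * a_ji = 2 or 3), the diagram is a chain of 5 nodes with one extra node attached to the third node from one end (E_6). One simple-root ordering that puts it in standard form is (alpha_1, alpha_3, alpha_2, alpha_6, alpha_4, alpha_5). So the algebra is type E_6.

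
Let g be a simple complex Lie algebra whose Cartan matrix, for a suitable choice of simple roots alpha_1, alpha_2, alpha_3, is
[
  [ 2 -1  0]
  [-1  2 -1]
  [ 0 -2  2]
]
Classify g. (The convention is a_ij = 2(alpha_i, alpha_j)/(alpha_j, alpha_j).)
The matrix has rank 3 with 2's on the diagonal. Reading the off-diagonal entries as Dynkin edges (a single edge where a_ij = a_ji = -1; a double or triple edge where a_ij * a_ji = 2 or 3), the diagram is a chain of 3 nodes with a double edge at one end; the terminal node there is the unique long simple root (C_3). One simple-root ordering that puts it in standard form is (alpha_1, alpha_2, alpha_3). So the algebra is type C_3, i.e. sp(6).

C_3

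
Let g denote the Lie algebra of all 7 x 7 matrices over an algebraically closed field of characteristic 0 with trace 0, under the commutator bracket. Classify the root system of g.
A_6

This is sl(7), which has dimension 7^2 - 1 = 48 and rank 7 - 1 = 6 (a Cartan subalgebra is the diagonal traceless matrices). In the classification of classical Lie algebras, the special linear algebra sl(n+1) has type A_n; here n = 6, so the Dynkin diagram is a chain of 6 nodes with single edges (A_6). Hence the type is A_6.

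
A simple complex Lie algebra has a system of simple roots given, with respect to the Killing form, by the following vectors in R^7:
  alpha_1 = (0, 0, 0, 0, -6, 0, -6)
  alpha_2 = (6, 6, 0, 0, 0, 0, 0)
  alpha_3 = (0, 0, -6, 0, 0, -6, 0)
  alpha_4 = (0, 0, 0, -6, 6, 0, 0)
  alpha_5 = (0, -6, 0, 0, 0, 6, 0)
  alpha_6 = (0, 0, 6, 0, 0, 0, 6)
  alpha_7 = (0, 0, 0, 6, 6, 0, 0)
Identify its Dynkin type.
Compute the Cartan integers a_ij = 2(alpha_i, alpha_j)/(alpha_j, alpha_j); the resulting 7x7 Cartan matrix is
[[2, 0, 0, -1, 0, -1, -1], [0, 2, 0, 0, -1, 0, 0], [0, 0, 2, 0, -1, -1, 0], [-1, 0, 0, 2, 0, 0, 0], [0, -1, -1, 0, 2, 0, 0], [-1, 0, -1, 0, 0, 2, 0], [-1, 0, 0, 0, 0, 0, 2]].
All simple roots have the same length, so the diagram is simply laced. The associated Dynkin diagram is a chain of 5 nodes with a fork of two nodes at one end (D_7), so the type is D_7 (the algebra so(14)).

D7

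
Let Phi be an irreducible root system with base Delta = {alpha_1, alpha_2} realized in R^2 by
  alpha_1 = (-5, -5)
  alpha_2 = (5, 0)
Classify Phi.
Compute the Cartan integers a_ij = 2(alpha_i, alpha_j)/(alpha_j, alpha_j); the resulting 2x2 Cartan matrix is
[[2, -2], [-1, 2]].
The roots have two lengths (squared-length ratio 2:1); the short ones are alpha_{2}. The associated Dynkin diagram is a chain of 2 nodes with a double edge at one end; the terminal node there is the unique short simple root (B_2), so the type is B_2 (the algebra so(5)).

B_2 (so(5))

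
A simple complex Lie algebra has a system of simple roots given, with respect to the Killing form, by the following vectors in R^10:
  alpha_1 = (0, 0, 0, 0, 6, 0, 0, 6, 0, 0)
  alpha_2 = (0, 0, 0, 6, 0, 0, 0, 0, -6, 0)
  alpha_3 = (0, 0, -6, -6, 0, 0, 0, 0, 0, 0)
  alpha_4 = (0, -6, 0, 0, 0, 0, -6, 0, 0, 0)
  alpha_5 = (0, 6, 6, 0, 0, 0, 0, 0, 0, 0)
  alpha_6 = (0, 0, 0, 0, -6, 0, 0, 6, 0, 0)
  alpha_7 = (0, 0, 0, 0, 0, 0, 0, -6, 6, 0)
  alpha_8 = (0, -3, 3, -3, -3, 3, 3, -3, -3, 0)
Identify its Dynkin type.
Compute the Cartan integers a_ij = 2(alpha_i, alpha_j)/(alpha_j, alpha_j); the resulting 8x8 Cartan matrix is
[[2, 0, 0, 0, 0, 0, -1, -1], [0, 2, -1, 0, 0, 0, -1, 0], [0, -1, 2, 0, -1, 0, 0, 0], [0, 0, 0, 2, -1, 0, 0, 0], [0, 0, -1, -1, 2, 0, 0, 0], [0, 0, 0, 0, 0, 2, -1, 0], [-1, -1, 0, 0, 0, -1, 2, 0], [-1, 0, 0, 0, 0, 0, 0, 2]].
All simple roots have the same length, so the diagram is simply laced. The associated Dynkin diagram is a chain of 7 nodes with one extra node attached to the third node from one end (E_8), so the type is E_8.

E_8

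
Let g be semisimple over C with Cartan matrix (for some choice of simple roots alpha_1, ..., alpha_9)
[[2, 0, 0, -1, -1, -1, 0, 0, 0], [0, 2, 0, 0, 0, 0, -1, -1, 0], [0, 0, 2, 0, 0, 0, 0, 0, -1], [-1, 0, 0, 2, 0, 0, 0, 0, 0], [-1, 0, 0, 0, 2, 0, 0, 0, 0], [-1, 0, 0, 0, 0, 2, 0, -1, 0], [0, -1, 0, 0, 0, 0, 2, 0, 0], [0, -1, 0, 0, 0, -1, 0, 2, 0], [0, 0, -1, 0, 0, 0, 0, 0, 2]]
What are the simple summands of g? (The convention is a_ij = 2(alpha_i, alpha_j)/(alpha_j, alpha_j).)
The diagram associated to this matrix has two connected components: the simple roots {alpha_3, alpha_9} form a chain of 2 nodes with single edges (A_2), and {alpha_1, alpha_2, alpha_4, alpha_5, alpha_6, alpha_7, alpha_8} form a chain of 5 nodes with a fork of two nodes at one end (D_7). A semisimple Lie algebra decomposes uniquely as the direct sum of simple ideals, one per connected component of its Dynkin diagram, so g ≅ A_2 ⊕ D_7 (dimension 8 + 91 = 99).

A_2 + D_7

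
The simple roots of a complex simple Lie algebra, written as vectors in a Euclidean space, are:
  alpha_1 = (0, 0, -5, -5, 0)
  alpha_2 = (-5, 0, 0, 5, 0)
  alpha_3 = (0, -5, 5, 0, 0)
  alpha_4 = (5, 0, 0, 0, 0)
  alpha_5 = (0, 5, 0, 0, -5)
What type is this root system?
type B_5

Compute the Cartan integers a_ij = 2(alpha_i, alpha_j)/(alpha_j, alpha_j); the resulting 5x5 Cartan matrix is
[[2, -1, -1, 0, 0], [-1, 2, 0, -2, 0], [-1, 0, 2, 0, -1], [0, -1, 0, 2, 0], [0, 0, -1, 0, 2]].
The roots have two lengths (squared-length ratio 2:1); the short ones are alpha_{4}. The associated Dynkin diagram is a chain of 5 nodes with a double edge at one end; the terminal node there is the unique short simple root (B_5), so the type is B_5 (the algebra so(11)).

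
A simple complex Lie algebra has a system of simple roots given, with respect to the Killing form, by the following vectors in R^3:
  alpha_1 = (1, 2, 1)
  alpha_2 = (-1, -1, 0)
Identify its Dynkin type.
G_2

Compute the Cartan integers a_ij = 2(alpha_i, alpha_j)/(alpha_j, alpha_j); the resulting 2x2 Cartan matrix is
[[2, -3], [-1, 2]].
The roots have two lengths (squared-length ratio 3:1); the short ones are alpha_{2}. The associated Dynkin diagram is two nodes joined by a triple edge (G_2), so the type is G_2.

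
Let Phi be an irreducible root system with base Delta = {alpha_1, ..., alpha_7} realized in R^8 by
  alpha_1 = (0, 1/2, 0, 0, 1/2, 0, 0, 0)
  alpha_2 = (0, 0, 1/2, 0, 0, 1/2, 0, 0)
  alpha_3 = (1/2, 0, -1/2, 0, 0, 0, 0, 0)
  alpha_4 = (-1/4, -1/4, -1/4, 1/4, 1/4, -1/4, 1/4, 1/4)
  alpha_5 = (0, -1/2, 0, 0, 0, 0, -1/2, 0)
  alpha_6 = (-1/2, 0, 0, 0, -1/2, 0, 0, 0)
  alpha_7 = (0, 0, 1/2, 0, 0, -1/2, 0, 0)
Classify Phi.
E_7

Compute the Cartan integers a_ij = 2(alpha_i, alpha_j)/(alpha_j, alpha_j); the resulting 7x7 Cartan matrix is
[[2, 0, 0, 0, -1, -1, 0], [0, 2, -1, -1, 0, 0, 0], [0, -1, 2, 0, 0, -1, -1], [0, -1, 0, 2, 0, 0, 0], [-1, 0, 0, 0, 2, 0, 0], [-1, 0, -1, 0, 0, 2, 0], [0, 0, -1, 0, 0, 0, 2]].
All simple roots have the same length, so the diagram is simply laced. The associated Dynkin diagram is a chain of 6 nodes with one extra node attached to the third node from one end (E_7), so the type is E_7.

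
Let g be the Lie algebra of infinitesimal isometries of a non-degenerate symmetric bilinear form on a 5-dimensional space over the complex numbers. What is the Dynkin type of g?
This is so(5) with 5 odd, which has dimension 5(5-1)/2 = 10 and rank (5-1)/2 = 2. In the classification of classical Lie algebras, the orthogonal algebra so(2n+1) in an odd number of variables has type B_n; here n = 2, so the Dynkin diagram is a chain of 2 nodes with a double edge at one end; the terminal node there is the unique short simple root (B_2). Hence the type is B_2.

B2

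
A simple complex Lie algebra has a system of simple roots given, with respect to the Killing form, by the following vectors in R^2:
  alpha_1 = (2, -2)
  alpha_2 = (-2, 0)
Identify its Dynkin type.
Compute the Cartan integers a_ij = 2(alpha_i, alpha_j)/(alpha_j, alpha_j); the resulting 2x2 Cartan matrix is
[[2, -2], [-1, 2]].
The roots have two lengths (squared-length ratio 2:1); the short ones are alpha_{2}. The associated Dynkin diagram is a chain of 2 nodes with a double edge at one end; the terminal node there is the unique short simple root (B_2), so the type is B_2 (the algebra so(5)).

B_2 (so(5))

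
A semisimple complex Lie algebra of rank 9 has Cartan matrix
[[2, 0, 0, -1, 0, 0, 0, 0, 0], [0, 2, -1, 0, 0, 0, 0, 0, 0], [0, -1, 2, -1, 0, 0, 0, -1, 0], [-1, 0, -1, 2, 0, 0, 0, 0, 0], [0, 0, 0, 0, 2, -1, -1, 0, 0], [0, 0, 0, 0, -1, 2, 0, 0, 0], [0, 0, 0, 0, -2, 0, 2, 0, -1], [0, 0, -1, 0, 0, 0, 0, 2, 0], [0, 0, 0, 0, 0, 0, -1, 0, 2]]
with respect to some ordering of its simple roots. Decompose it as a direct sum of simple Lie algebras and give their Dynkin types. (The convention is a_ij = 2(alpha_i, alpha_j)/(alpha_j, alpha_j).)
The diagram associated to this matrix has two connected components: the simple roots {alpha_1, alpha_2, alpha_3, alpha_4, alpha_8} form a chain of 3 nodes with a fork of two nodes at one end (D_5), and {alpha_5, alpha_6, alpha_7, alpha_9} form a chain of 4 nodes with a double edge between the middle two (F_4). A semisimple Lie algebra decomposes uniquely as the direct sum of simple ideals, one per connected component of its Dynkin diagram, so g ≅ D_5 ⊕ F_4 (dimension 45 + 52 = 97).

D5 ⊕ F4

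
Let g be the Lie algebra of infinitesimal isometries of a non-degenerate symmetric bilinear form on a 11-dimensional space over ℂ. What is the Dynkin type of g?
This is so(11) with 11 odd, which has dimension 11(11-1)/2 = 55 and rank (11-1)/2 = 5. In the classification of classical Lie algebras, the orthogonal algebra so(2n+1) in an odd number of variables has type B_n; here n = 5, so the Dynkin diagram is a chain of 5 nodes with a double edge at one end; the terminal node there is the unique short simple root (B_5). Hence the type is B_5.

B5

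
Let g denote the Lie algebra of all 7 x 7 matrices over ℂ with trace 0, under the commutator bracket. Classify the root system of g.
type A_6

This is sl(7), which has dimension 7^2 - 1 = 48 and rank 7 - 1 = 6 (a Cartan subalgebra is the diagonal traceless matrices). In the classification of classical Lie algebras, the special linear algebra sl(n+1) has type A_n; here n = 6, so the Dynkin diagram is a chain of 6 nodes with single edges (A_6). Hence the type is A_6.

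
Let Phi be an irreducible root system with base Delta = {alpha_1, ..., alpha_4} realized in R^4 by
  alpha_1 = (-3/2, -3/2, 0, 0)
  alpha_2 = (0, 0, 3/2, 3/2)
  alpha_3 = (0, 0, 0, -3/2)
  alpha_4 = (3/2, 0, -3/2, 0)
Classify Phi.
Compute the Cartan integers a_ij = 2(alpha_i, alpha_j)/(alpha_j, alpha_j); the resulting 4x4 Cartan matrix is
[[2, 0, 0, -1], [0, 2, -2, -1], [0, -1, 2, 0], [-1, -1, 0, 2]].
The roots have two lengths (squared-length ratio 2:1); the short ones are alpha_{3}. The associated Dynkin diagram is a chain of 4 nodes with a double edge at one end; the terminal node there is the unique short simple root (B_4), so the type is B_4 (the algebra so(9)).

B4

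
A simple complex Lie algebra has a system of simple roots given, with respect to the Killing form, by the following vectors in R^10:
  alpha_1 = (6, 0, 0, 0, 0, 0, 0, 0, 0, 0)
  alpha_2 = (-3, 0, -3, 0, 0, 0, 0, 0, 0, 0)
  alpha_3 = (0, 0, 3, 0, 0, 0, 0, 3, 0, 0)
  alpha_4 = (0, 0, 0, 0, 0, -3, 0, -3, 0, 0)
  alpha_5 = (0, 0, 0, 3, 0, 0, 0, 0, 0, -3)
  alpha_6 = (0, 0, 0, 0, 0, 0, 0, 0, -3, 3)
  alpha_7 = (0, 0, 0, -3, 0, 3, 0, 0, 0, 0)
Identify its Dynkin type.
Compute the Cartan integers a_ij = 2(alpha_i, alpha_j)/(alpha_j, alpha_j); the resulting 7x7 Cartan matrix is
[[2, -2, 0, 0, 0, 0, 0], [-1, 2, -1, 0, 0, 0, 0], [0, -1, 2, -1, 0, 0, 0], [0, 0, -1, 2, 0, 0, -1], [0, 0, 0, 0, 2, -1, -1], [0, 0, 0, 0, -1, 2, 0], [0, 0, 0, -1, -1, 0, 2]].
The roots have two lengths (squared-length ratio 2:1); the short ones are alpha_{2,3,4,5,6,7}. The associated Dynkin diagram is a chain of 7 nodes with a double edge at one end; the terminal node there is the unique long simple root (C_7), so the type is C_7 (the algebra sp(14)).

C7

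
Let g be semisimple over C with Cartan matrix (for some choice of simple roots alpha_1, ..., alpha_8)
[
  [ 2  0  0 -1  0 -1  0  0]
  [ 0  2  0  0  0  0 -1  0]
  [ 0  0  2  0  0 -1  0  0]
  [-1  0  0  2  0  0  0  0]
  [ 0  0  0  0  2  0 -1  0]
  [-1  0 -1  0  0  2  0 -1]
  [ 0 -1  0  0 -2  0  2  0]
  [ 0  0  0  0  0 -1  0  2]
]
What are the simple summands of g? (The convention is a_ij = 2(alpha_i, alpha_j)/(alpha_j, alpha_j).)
The diagram associated to this matrix has two connected components: the simple roots {alpha_2, alpha_5, alpha_7} form a chain of 3 nodes with a double edge at one end; the terminal node there is the unique short simple root (B_3), and {alpha_1, alpha_3, alpha_4, alpha_6, alpha_8} form a chain of 3 nodes with a fork of two nodes at one end (D_5). A semisimple Lie algebra decomposes uniquely as the direct sum of simple ideals, one per connected component of its Dynkin diagram, so g ≅ B_3 ⊕ D_5 (dimension 21 + 45 = 66).

B_3 + D_5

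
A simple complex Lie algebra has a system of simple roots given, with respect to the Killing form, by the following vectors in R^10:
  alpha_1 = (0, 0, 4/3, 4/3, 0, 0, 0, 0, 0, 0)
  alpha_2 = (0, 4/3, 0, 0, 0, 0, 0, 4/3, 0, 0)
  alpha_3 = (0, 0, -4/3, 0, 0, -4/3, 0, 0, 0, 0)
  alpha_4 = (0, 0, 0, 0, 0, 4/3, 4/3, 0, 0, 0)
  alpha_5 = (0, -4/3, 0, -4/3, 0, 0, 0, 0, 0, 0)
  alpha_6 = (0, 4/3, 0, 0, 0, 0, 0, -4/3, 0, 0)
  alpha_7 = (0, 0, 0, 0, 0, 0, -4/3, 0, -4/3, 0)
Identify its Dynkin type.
Compute the Cartan integers a_ij = 2(alpha_i, alpha_j)/(alpha_j, alpha_j); the resulting 7x7 Cartan matrix is
[[2, 0, -1, 0, -1, 0, 0], [0, 2, 0, 0, -1, 0, 0], [-1, 0, 2, -1, 0, 0, 0], [0, 0, -1, 2, 0, 0, -1], [-1, -1, 0, 0, 2, -1, 0], [0, 0, 0, 0, -1, 2, 0], [0, 0, 0, -1, 0, 0, 2]].
All simple roots have the same length, so the diagram is simply laced. The associated Dynkin diagram is a chain of 5 nodes with a fork of two nodes at one end (D_7), so the type is D_7 (the algebra so(14)).

D_7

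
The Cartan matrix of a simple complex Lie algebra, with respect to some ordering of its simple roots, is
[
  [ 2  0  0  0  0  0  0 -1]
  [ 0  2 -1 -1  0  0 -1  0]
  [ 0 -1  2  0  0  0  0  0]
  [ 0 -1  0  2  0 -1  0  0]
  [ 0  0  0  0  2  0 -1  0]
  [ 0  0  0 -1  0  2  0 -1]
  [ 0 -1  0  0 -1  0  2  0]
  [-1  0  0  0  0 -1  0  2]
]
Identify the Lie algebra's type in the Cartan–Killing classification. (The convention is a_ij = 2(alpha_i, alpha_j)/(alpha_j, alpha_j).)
E8

The matrix has rank 8 with 2's on the diagonal. Reading the off-diagonal entries as Dynkin edges (a single edge where a_ij = a_ji = -1; a double or triple edge where a_ij * a_ji = 2 or 3), the diagram is a chain of 7 nodes with one extra node attached to the third node from one end (E_8). One simple-root ordering that puts it in standard form is (alpha_5, alpha_3, alpha_7, alpha_2, alpha_4, alpha_6, alpha_8, alpha_1). So the algebra is type E_8.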